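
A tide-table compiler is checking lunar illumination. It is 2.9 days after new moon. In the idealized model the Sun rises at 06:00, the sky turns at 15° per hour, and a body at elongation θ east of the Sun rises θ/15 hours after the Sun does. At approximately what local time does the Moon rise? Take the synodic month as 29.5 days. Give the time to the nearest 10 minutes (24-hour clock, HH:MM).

Elongation θ = 360° × 2.9/29.5 ≈ 35.4°.
Delay after the Sun = 35.4° / (15°/h) ≈ 2.36 h.
06:00 + 2.359 h ≈ 08:22 → 08:20 to the nearest ten minutes.

08:20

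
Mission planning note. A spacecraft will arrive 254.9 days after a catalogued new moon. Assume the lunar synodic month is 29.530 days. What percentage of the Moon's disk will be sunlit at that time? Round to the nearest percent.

84%

254.9 d spans 8 complete synodic months (8 × 29.530 = 236.24 d) plus 18.66 d.
Elongation θ = 360° × 18.66/29.530 ≈ 227.5°.
With cos θ = (-0.676), the lit fraction is (1 − (-0.676))/2 ≈ 0.838, so 84%.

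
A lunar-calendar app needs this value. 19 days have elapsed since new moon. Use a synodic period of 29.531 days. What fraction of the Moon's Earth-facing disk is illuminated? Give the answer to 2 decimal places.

0.81

The Moon has covered 19/29.531 of its cycle, so θ ≈ 360° × 19/29.531 = 231.6°.
cos 231.6° = (-0.621), so f = (1 − (-0.621))/2 = 0.810.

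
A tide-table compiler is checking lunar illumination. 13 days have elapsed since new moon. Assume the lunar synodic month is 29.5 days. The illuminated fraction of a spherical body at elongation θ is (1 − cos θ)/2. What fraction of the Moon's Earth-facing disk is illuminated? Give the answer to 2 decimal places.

0.97

Elongation θ = 360° × 13/29.5 ≈ 158.6°.
Illuminated fraction = (1 − cos 158.6°)/2 = (1 − (-0.931))/2 ≈ 0.966.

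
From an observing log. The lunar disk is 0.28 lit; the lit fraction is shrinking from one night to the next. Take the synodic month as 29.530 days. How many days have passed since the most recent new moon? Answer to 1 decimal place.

From f = (1 − cos θ)/2: cos θ = 1 − 2×0.28 = 0.440; arccos → 63.9°.
Waning ⇒ past full, so θ = 360° − 63.9° = 296.1°.
That fraction of the synodic month is 296.1/360 × 29.530 d ≈ 24.29 d.

24.3 days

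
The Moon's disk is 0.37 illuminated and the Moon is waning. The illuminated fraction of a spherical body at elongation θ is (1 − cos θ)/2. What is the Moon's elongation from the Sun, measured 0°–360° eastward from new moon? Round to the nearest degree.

285°

Invert f = (1 − cos θ)/2 to get cos θ = 1 − 2(0.37) = 0.260, hence θ₀ = arccos 0.260 = 74.9°.
Waning ⇒ past full, so θ = 360° − 74.9° = 285.1°.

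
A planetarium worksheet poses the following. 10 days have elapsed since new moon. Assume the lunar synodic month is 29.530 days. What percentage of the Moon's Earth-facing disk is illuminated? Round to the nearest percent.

76%

The Moon has covered 10/29.530 of its cycle, so θ ≈ 360° × 10/29.530 = 121.9°.
cos 121.9° = (-0.529), so f = (1 − (-0.529))/2 = 0.764, so 76%.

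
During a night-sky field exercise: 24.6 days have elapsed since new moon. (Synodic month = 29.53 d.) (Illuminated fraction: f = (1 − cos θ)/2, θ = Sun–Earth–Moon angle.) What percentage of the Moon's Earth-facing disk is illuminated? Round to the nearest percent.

25%

The Moon has covered 24.6/29.53 of its cycle, so θ ≈ 360° × 24.6/29.53 = 299.9°.
cos 299.9° = 0.498, so f = (1 − 0.498)/2 = 0.251, so 25%.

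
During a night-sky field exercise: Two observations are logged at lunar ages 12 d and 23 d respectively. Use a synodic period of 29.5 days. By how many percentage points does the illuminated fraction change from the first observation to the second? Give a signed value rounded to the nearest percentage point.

First observation: θ = 360°·12/29.5 = 146.4°, so f = 0.917.
Second observation: θ = 280.7°, f = 0.407.
Δf = 0.407 − 0.917 = -0.509, i.e. -51 pp.

-51 percentage points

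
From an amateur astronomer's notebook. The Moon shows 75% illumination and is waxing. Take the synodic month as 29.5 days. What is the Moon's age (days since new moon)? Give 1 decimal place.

Invert f = (1 − cos θ)/2 to get cos θ = 1 − 2(0.75) = -0.500, hence θ₀ = arccos -0.500 = 120.0°.
Waxing ⇒ before full, so θ = 120.0°.
That fraction of the synodic month is 120.0/360 × 29.5 d ≈ 9.83 d.

9.8 days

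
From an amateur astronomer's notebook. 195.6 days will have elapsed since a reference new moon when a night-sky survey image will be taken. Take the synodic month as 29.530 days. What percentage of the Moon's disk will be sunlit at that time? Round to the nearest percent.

195.6 d spans 6 complete synodic months (6 × 29.530 = 177.18 d) plus 18.42 d.
The Moon has covered 18.42/29.530 of its cycle, so θ ≈ 360° × 18.42/29.530 = 224.6°.
cos 224.6° = (-0.713), so f = (1 − (-0.713))/2 = 0.856, so 86%.

86%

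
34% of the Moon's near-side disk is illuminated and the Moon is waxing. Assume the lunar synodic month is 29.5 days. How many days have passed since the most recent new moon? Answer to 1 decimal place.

Invert f = (1 − cos θ)/2 to get cos θ = 1 − 2(0.34) = 0.320, hence θ₀ = arccos 0.320 = 71.3°.
The Moon is waxing (0°–180°), so θ = 71.3° directly.
At 360°/29.5 d per day, 71.3° corresponds to 5.85 days.

5.8 days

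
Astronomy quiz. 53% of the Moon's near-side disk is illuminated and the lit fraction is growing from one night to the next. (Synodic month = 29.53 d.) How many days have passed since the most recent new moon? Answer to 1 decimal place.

7.7 days

cos θ = 1 − 2f = -0.060, giving a principal value of 93.4°.
Waxing ⇒ before full, so θ = 93.4°.
At 360°/29.53 d per day, 93.4° corresponds to 7.66 days.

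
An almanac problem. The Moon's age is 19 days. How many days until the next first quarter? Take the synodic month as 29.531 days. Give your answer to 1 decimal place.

First quarter is 0.25 of the way through the cycle: age 0.25 × 29.531 = 7.383 d.
This lunation's first quarter (7.383 d) has passed, so add one period: 36.914 − 19 = 17.914 days.

17.9 days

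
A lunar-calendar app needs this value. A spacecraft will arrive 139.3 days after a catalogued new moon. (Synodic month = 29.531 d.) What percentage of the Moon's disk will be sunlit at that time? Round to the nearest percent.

60%

139.3/29.531 = 4.717 lunations, so 4 complete cycles and 21.18 d into the next.
Elongation θ = 360° × 21.18/29.531 ≈ 258.1°.
With cos θ = (-0.205), the lit fraction is (1 − (-0.205))/2 ≈ 0.603, so 60%.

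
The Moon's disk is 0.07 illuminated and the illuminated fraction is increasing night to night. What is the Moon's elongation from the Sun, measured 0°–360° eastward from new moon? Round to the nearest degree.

31°

From f = (1 − cos θ)/2: cos θ = 1 − 2×0.07 = 0.860; arccos → 30.7°.
The Moon is waxing (0°–180°), so θ = 30.7° directly.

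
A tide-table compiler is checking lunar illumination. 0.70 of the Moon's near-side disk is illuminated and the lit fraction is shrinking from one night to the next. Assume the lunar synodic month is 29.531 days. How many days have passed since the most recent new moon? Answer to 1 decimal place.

20.2 days

Invert f = (1 − cos θ)/2 to get cos θ = 1 − 2(0.70) = -0.400, hence θ₀ = arccos -0.400 = 113.6°.
A waning Moon lies in 180°–360°, so θ = 360° − 113.6° = 246.4°.
That fraction of the synodic month is 246.4/360 × 29.531 d ≈ 20.21 d.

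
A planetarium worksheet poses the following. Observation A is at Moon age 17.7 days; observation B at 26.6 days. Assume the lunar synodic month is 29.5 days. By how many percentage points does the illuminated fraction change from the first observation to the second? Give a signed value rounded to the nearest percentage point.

First observation: θ = 360°·17.7/29.5 = 216.0°, so f = 0.905.
Second observation: θ = 324.6°, f = 0.092.
Δf = 0.092 − 0.905 = -0.812, i.e. -81 pp.

-81 percentage points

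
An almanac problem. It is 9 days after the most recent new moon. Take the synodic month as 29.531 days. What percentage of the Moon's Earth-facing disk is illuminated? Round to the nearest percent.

67%

Phase angle: θ = 360°·(9 d)/(29.531 d) = 109.7°.
With cos θ = (-0.337), the lit fraction is (1 − (-0.337))/2 ≈ 0.669, so 67%.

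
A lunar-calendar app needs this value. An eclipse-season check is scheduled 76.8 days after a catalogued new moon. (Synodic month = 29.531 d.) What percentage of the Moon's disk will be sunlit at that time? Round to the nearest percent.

Reduce mod P: 76.8 − 2×29.531 = 17.74 d into the current lunation.
Phase angle: θ = 360°·(17.74 d)/(29.531 d) = 216.2°.
Illuminated fraction = (1 − cos 216.2°)/2 = (1 − (-0.807))/2 ≈ 0.903, so 90%.

90%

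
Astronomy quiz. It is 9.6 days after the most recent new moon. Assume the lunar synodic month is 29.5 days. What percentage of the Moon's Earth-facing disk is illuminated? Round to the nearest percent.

The Moon has covered 9.6/29.5 of its cycle, so θ ≈ 360° × 9.6/29.5 = 117.2°.
cos 117.2° = (-0.456), so f = (1 − (-0.456))/2 = 0.728, so 73%.

73%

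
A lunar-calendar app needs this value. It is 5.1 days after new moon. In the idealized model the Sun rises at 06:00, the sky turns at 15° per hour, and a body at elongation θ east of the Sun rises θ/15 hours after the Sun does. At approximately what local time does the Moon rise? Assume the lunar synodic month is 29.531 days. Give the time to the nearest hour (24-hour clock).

10:00

Phase angle: θ = 360°·(5.1 d)/(29.531 d) = 62.2°.
The Moon trails the Sun by θ/15 = 62.2/15 ≈ 4.14 hours.
06:00 + 4.14 h ≈ 10:09 → 10:00 to the nearest hour.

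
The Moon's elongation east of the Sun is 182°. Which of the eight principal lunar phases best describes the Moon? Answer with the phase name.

full moon

The full moon sector spans roughly 158°–202°; 182° falls inside it.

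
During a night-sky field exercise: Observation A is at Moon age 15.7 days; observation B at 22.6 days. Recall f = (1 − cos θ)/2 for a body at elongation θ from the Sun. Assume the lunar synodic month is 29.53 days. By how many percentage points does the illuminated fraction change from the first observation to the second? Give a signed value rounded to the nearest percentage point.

-54 percentage points

First observation: θ = 360°·15.7/29.53 = 191.4°, so f = 0.990.
Second observation: θ = 275.5°, f = 0.452.
Δf = 0.452 − 0.990 = -0.538, i.e. -54 pp.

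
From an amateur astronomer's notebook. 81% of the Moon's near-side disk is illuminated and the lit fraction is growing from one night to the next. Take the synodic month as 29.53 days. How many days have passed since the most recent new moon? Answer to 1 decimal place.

10.5 days

Invert f = (1 − cos θ)/2 to get cos θ = 1 − 2(0.81) = -0.620, hence θ₀ = arccos -0.620 = 128.3°.
The Moon is waxing (0°–180°), so θ = 128.3° directly.
That fraction of the synodic month is 128.3/360 × 29.53 d ≈ 10.53 d.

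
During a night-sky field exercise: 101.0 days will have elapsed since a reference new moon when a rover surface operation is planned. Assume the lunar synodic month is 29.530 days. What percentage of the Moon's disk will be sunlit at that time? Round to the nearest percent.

101.0 d spans 3 complete synodic months (3 × 29.530 = 88.59 d) plus 12.41 d.
Elongation θ = 360° × 12.41/29.530 ≈ 151.3°.
With cos θ = (-0.877), the lit fraction is (1 − (-0.877))/2 ≈ 0.939, so 94%.

94%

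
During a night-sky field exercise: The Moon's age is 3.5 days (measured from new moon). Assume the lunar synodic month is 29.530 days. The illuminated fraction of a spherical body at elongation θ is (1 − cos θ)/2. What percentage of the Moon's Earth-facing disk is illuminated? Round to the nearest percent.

13%

Elongation θ = 360° × 3.5/29.530 ≈ 42.7°.
cos 42.7° = 0.735, so f = (1 − 0.735)/2 = 0.132, so 13%.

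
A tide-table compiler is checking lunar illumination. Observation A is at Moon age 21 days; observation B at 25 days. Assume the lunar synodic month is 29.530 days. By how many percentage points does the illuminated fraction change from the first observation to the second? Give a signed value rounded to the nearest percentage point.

θ₁ = 360° × 21/29.530 = 256.0°, f₁ = (1 − cos θ₁)/2 = 0.621.
θ₂ = 360° × 25/29.530 = 304.8°, f₂ = (1 − cos θ₂)/2 = 0.215.
Change = f₂ − f₁ = -0.406 → -41 percentage points.

-41 pp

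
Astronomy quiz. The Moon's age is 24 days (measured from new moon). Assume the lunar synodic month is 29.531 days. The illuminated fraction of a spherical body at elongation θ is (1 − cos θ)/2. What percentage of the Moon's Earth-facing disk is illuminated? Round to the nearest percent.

31%

Elongation θ = 360° × 24/29.531 ≈ 292.6°.
With cos θ = 0.384, the lit fraction is (1 − 0.384)/2 ≈ 0.308, so 31%.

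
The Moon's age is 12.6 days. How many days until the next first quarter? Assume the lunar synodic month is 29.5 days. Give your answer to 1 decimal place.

24.3 days

First quarter is 0.25 of the way through the cycle: age 0.25 × 29.5 = 7.375 d.
This lunation's first quarter (7.375 d) has passed, so add one period: 36.875 − 12.6 = 24.275 days.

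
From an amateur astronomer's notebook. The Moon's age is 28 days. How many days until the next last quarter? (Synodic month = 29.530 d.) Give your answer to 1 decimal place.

Last quarter is 0.75 of the way through the cycle: age 0.75 × 29.530 = 22.148 d.
Already past this cycle's last quarter; the next is at 22.148 + 29.530 = 51.678 d, so 51.678 − 28 = 23.678 days.

23.7 days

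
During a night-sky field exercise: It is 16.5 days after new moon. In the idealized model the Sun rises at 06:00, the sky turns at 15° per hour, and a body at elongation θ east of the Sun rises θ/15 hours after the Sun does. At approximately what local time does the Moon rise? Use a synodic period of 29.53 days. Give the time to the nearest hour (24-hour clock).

19:00

Phase angle: θ = 360°·(16.5 d)/(29.53 d) = 201.2°.
At 15° of sky rotation per hour, 201.2° corresponds to a 13.41 h lag.
06:00 + 13.41 h ≈ 19:25 → 19:00 to the nearest hour.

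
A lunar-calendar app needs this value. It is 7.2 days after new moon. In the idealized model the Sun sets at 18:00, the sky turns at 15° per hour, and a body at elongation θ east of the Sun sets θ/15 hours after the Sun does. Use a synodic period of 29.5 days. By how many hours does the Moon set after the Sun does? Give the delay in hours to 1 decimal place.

Elongation θ = 360° × 7.2/29.5 ≈ 87.9°.
Delay after the Sun = 87.9° / (15°/h) ≈ 5.86 h.
So the Moon sets 5.86 h after the Sun.

5.9 h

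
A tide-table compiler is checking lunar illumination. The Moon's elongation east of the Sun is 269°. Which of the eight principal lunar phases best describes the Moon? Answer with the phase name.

269° lies in the last quarter sector of the 8-phase cycle.

last quarter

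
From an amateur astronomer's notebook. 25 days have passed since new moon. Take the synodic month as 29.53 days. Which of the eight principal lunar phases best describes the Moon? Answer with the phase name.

θ ≈ 360° × 25/29.53 = 305°, which falls in the waning crescent sector.

waning crescent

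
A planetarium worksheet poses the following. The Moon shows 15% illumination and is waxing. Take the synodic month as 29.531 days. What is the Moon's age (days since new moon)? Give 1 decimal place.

From f = (1 − cos θ)/2: cos θ = 1 − 2×0.15 = 0.700; arccos → 45.6°.
Waxing ⇒ before full, so θ = 45.6°.
Age = 29.531 × 45.6°/360° ≈ 3.74 days.

3.7 days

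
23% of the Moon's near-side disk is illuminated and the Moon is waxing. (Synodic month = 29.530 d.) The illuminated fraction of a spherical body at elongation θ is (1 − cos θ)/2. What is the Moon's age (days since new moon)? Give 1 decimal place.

cos θ = 1 − 2f = 0.540, giving a principal value of 57.3°.
Before full moon the principal value applies: θ = 57.3°.
Age = 29.530 × 57.3°/360° ≈ 4.70 days.

4.7 days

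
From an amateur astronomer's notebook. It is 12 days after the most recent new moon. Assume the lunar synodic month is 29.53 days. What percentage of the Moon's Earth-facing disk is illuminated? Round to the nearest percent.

92%

Elongation θ = 360° × 12/29.53 ≈ 146.3°.
cos 146.3° = (-0.832), so f = (1 − (-0.832))/2 = 0.916, so 92%.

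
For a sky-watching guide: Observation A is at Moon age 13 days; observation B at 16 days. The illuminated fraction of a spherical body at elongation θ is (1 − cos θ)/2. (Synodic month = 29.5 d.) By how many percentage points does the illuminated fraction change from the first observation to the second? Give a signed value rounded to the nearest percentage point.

+2 pp

First observation: θ = 360°·13/29.5 = 158.6°, so f = 0.966.
Second observation: θ = 195.3°, f = 0.982.
Δf = 0.982 − 0.966 = +0.017, i.e. +2 pp.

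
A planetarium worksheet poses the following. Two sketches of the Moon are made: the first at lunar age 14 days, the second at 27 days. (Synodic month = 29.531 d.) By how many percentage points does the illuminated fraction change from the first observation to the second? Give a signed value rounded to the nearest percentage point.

First observation: θ = 360°·14/29.531 = 170.7°, so f = 0.993.
Second observation: θ = 329.1°, f = 0.071.
Δf = 0.071 − 0.993 = -0.923, i.e. -92 pp.

-92 pp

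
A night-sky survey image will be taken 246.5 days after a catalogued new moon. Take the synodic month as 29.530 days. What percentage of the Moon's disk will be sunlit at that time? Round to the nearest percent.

79%

246.5/29.530 = 8.347 lunations, so 8 complete cycles and 10.26 d into the next.
Phase angle: θ = 360°·(10.26 d)/(29.530 d) = 125.1°.
Illuminated fraction = (1 − cos 125.1°)/2 = (1 − (-0.575))/2 ≈ 0.787, so 79%.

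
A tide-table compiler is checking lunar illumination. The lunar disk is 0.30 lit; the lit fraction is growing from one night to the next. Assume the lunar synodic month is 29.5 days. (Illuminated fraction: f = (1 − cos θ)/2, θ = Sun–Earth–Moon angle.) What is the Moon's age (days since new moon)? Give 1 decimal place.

cos θ = 1 − 2f = 0.400, giving a principal value of 66.4°.
The Moon is waxing (0°–180°), so θ = 66.4° directly.
Age = 29.5 × 66.4°/360° ≈ 5.44 days.

5.4 days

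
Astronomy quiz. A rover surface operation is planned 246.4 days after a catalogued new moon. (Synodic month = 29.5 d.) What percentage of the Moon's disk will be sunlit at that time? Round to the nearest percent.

80%

246.4/29.5 = 8.353 lunations, so 8 complete cycles and 10.40 d into the next.
Phase angle: θ = 360°·(10.40 d)/(29.5 d) = 126.9°.
cos 126.9° = (-0.601), so f = (1 − (-0.601))/2 = 0.800, so 80%.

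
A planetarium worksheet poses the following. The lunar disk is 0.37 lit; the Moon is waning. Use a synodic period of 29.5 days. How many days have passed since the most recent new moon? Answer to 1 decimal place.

23.4 days

Invert f = (1 − cos θ)/2 to get cos θ = 1 − 2(0.37) = 0.260, hence θ₀ = arccos 0.260 = 74.9°.
A waning Moon lies in 180°–360°, so θ = 360° − 74.9° = 285.1°.
That fraction of the synodic month is 285.1/360 × 29.5 d ≈ 23.36 d.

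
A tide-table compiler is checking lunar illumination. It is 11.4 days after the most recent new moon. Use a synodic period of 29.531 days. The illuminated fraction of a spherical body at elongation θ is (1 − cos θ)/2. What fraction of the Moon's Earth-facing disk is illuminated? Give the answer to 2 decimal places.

Phase angle: θ = 360°·(11.4 d)/(29.531 d) = 139.0°.
With cos θ = (-0.754), the lit fraction is (1 − (-0.754))/2 ≈ 0.877.

0.88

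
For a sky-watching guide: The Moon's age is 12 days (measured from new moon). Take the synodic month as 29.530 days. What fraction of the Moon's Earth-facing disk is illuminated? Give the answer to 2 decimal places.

The Moon has covered 12/29.530 of its cycle, so θ ≈ 360° × 12/29.530 = 146.3°.
With cos θ = (-0.832), the lit fraction is (1 − (-0.832))/2 ≈ 0.916.

0.92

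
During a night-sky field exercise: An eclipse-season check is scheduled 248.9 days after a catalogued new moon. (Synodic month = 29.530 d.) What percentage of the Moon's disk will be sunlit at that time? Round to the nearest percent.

95%

248.9/29.530 = 8.429 lunations, so 8 complete cycles and 12.66 d into the next.
The Moon has covered 12.66/29.530 of its cycle, so θ ≈ 360° × 12.66/29.530 = 154.3°.
Illuminated fraction = (1 − cos 154.3°)/2 = (1 − (-0.901))/2 ≈ 0.951, so 95%.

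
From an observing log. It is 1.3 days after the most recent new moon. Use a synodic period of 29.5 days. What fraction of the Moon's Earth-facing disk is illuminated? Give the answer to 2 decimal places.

The Moon has covered 1.3/29.5 of its cycle, so θ ≈ 360° × 1.3/29.5 = 15.9°.
Illuminated fraction = (1 − cos 15.9°)/2 = (1 − 0.962)/2 ≈ 0.019.

0.02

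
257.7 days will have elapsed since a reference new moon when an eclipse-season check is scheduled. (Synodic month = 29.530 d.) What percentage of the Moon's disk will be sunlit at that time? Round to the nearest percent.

257.7/29.530 = 8.727 lunations, so 8 complete cycles and 21.46 d into the next.
The Moon has covered 21.46/29.530 of its cycle, so θ ≈ 360° × 21.46/29.530 = 261.6°.
With cos θ = (-0.146), the lit fraction is (1 − (-0.146))/2 ≈ 0.573, so 57%.

57%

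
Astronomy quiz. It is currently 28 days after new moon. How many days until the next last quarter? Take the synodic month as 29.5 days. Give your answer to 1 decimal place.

23.6 days

Last quarter is 0.75 of the way through the cycle: age 0.75 × 29.5 = 22.125 d.
Already past this cycle's last quarter; the next is at 22.125 + 29.5 = 51.625 d, so 51.625 − 28 = 23.625 days.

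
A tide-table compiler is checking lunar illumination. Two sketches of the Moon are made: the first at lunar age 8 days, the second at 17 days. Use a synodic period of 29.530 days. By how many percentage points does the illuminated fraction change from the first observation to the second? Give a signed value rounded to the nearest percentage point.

θ₁ = 360° × 8/29.530 = 97.5°, f₁ = (1 − cos θ₁)/2 = 0.566.
θ₂ = 360° × 17/29.530 = 207.2°, f₂ = (1 − cos θ₂)/2 = 0.945.
Change = f₂ − f₁ = +0.379 → +38 percentage points.

+38 percentage points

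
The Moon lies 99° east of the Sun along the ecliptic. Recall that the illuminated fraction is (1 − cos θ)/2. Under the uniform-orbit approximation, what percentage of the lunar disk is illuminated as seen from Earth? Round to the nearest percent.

58%

Half-versine of 99°: (1 − (-0.156))/2 = 0.578, i.e. 58%.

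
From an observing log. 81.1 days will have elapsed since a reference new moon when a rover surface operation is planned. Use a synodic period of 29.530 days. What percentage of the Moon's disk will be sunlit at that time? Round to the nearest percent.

81.1 d spans 2 complete synodic months (2 × 29.530 = 59.06 d) plus 22.04 d.
Phase angle: θ = 360°·(22.04 d)/(29.530 d) = 268.7°.
cos 268.7° = (-0.023), so f = (1 − (-0.023))/2 = 0.511, so 51%.

51%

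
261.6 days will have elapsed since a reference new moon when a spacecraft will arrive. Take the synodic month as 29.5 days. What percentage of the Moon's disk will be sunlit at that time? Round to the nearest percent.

16%

261.6 d spans 8 complete synodic months (8 × 29.5 = 236.00 d) plus 25.60 d.
The Moon has covered 25.60/29.5 of its cycle, so θ ≈ 360° × 25.60/29.5 = 312.4°.
cos 312.4° = 0.674, so f = (1 − 0.674)/2 = 0.163, so 16%.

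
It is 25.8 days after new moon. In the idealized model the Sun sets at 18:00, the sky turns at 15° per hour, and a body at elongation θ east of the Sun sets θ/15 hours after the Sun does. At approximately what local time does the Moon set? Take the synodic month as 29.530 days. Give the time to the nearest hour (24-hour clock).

15:00

The Moon has covered 25.8/29.530 of its cycle, so θ ≈ 360° × 25.8/29.530 = 314.5°.
The Moon trails the Sun by θ/15 = 314.5/15 ≈ 20.97 hours.
18:00 + 20.97 h ≈ 14:58 → 15:00 to the nearest hour.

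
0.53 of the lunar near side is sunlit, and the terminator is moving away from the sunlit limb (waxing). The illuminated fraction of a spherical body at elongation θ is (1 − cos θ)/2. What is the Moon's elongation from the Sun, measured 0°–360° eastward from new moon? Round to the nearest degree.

93°

Invert f = (1 − cos θ)/2 to get cos θ = 1 − 2(0.53) = -0.060, hence θ₀ = arccos -0.060 = 93.4°.
Before full moon the principal value applies: θ = 93.4°.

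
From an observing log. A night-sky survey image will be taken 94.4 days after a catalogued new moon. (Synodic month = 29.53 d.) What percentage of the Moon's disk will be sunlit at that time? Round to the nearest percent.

94.4 d spans 3 complete synodic months (3 × 29.53 = 88.59 d) plus 5.81 d.
Elongation θ = 360° × 5.81/29.53 ≈ 70.8°.
cos 70.8° = 0.328, so f = (1 − 0.328)/2 = 0.336, so 34%.

34%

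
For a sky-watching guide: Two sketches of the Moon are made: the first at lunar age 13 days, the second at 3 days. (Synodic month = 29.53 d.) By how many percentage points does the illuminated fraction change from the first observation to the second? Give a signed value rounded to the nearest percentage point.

First observation: θ = 360°·13/29.53 = 158.5°, so f = 0.965.
Second observation: θ = 36.6°, f = 0.098.
Δf = 0.098 − 0.965 = -0.867, i.e. -87 pp.

-87 pp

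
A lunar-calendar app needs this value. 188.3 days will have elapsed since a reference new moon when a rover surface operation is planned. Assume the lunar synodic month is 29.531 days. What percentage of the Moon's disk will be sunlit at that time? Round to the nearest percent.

188.3/29.531 = 6.376 lunations, so 6 complete cycles and 11.11 d into the next.
Phase angle: θ = 360°·(11.11 d)/(29.531 d) = 135.5°.
With cos θ = (-0.713), the lit fraction is (1 − (-0.713))/2 ≈ 0.857, so 86%.

86%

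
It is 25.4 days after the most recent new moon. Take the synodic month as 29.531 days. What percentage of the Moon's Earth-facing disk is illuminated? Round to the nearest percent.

18%

The Moon has covered 25.4/29.531 of its cycle, so θ ≈ 360° × 25.4/29.531 = 309.6°.
cos 309.6° = 0.638, so f = (1 − 0.638)/2 = 0.181, so 18%.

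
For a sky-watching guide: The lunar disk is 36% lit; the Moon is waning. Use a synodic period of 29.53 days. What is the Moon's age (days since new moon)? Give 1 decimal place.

23.5 days

cos θ = 1 − 2f = 0.280, giving a principal value of 73.7°.
Waning ⇒ past full, so θ = 360° − 73.7° = 286.3°.
Age = 29.53 × 286.3°/360° ≈ 23.48 days.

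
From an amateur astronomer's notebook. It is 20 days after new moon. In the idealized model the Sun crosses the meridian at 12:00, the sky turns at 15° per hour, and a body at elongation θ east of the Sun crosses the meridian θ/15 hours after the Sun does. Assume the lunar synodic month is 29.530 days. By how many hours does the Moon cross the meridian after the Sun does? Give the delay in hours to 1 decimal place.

Phase angle: θ = 360°·(20 d)/(29.530 d) = 243.8°.
Delay after the Sun = 243.8° / (15°/h) ≈ 16.25 h.
So the Moon crosses the meridian 16.25 h after the Sun.

16.3 h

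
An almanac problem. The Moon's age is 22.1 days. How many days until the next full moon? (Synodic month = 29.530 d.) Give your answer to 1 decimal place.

Full moon occurs at elongation 180°, i.e. at age 29.530 × 180/360 = 14.765 d.
This lunation's full moon (14.765 d) has passed, so add one period: 44.295 − 22.1 = 22.195 days.

22.2 days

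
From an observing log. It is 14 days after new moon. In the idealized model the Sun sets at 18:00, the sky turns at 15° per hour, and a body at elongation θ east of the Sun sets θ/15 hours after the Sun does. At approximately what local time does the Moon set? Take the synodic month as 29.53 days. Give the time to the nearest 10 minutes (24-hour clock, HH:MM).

Elongation θ = 360° × 14/29.53 ≈ 170.7°.
Delay after the Sun = 170.7° / (15°/h) ≈ 11.38 h.
18:00 + 11.378 h ≈ 05:23 → 05:20 to the nearest ten minutes.

05:20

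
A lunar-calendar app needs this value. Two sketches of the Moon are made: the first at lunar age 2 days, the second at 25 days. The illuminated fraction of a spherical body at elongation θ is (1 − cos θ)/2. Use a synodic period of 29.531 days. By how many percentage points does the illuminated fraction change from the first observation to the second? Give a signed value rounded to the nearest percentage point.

θ₁ = 360° × 2/29.531 = 24.4°, f₁ = (1 − cos θ₁)/2 = 0.045.
θ₂ = 360° × 25/29.531 = 304.8°, f₂ = (1 − cos θ₂)/2 = 0.215.
Change = f₂ − f₁ = +0.170 → +17 percentage points.

+17 pp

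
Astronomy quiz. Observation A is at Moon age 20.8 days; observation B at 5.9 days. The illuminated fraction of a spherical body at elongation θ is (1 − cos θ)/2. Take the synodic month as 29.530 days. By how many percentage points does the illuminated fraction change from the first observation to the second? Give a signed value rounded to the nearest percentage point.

θ₁ = 360° × 20.8/29.530 = 253.6°, f₁ = (1 − cos θ₁)/2 = 0.641.
θ₂ = 360° × 5.9/29.530 = 71.9°, f₂ = (1 − cos θ₂)/2 = 0.345.
Change = f₂ − f₁ = -0.297 → -30 percentage points.

-30 percentage points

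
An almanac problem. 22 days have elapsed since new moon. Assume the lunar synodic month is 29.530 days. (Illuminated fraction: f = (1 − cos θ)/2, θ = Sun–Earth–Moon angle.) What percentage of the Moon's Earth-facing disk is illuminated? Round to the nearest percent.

52%

Phase angle: θ = 360°·(22 d)/(29.530 d) = 268.2°.
cos 268.2° = (-0.031), so f = (1 − (-0.031))/2 = 0.516, so 52%.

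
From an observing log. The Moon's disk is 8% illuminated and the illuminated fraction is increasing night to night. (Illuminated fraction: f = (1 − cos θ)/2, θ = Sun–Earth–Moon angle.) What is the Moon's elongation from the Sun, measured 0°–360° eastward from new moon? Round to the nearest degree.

Invert f = (1 − cos θ)/2 to get cos θ = 1 − 2(0.08) = 0.840, hence θ₀ = arccos 0.840 = 32.9°.
Before full moon the principal value applies: θ = 32.9°.

33°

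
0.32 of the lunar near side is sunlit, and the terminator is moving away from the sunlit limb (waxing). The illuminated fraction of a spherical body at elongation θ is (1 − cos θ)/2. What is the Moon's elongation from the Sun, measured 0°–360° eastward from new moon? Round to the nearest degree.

Invert f = (1 − cos θ)/2 to get cos θ = 1 − 2(0.32) = 0.360, hence θ₀ = arccos 0.360 = 68.9°.
The Moon is waxing (0°–180°), so θ = 68.9° directly.

69°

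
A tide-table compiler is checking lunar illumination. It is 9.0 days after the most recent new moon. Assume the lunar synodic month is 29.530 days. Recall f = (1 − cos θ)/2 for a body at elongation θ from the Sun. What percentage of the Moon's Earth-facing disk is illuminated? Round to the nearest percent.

The Moon has covered 9.0/29.530 of its cycle, so θ ≈ 360° × 9.0/29.530 = 109.7°.
Illuminated fraction = (1 − cos 109.7°)/2 = (1 − (-0.337))/2 ≈ 0.669, so 67%.

67%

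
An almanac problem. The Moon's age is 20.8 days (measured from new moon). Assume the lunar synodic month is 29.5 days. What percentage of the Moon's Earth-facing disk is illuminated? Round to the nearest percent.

64%

The Moon has covered 20.8/29.5 of its cycle, so θ ≈ 360° × 20.8/29.5 = 253.8°.
With cos θ = (-0.278), the lit fraction is (1 − (-0.278))/2 ≈ 0.639, so 64%.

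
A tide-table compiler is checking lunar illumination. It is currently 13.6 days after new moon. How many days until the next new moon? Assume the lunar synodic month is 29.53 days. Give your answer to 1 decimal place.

One full lunation from the last new moon is 29.53 d; remaining = 29.53 − 13.6 = 15.930 d.

15.9 days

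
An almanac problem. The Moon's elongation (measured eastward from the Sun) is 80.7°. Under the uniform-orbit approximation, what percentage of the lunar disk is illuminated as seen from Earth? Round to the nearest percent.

42%

f = (1 − cos 80.7°)/2 = (1 − 0.162)/2 ≈ 0.419, i.e. 42%.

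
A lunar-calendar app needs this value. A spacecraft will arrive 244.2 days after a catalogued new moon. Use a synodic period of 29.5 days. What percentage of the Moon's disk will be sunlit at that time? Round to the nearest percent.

59%

Reduce mod P: 244.2 − 8×29.5 = 8.20 d into the current lunation.
Phase angle: θ = 360°·(8.20 d)/(29.5 d) = 100.1°.
With cos θ = (-0.175), the lit fraction is (1 − (-0.175))/2 ≈ 0.587, so 59%.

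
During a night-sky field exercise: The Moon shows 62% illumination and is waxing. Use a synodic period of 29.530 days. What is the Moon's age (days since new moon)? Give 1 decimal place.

8.5 days

From f = (1 − cos θ)/2: cos θ = 1 − 2×0.62 = -0.240; arccos → 103.9°.
Before full moon the principal value applies: θ = 103.9°.
That fraction of the synodic month is 103.9/360 × 29.530 d ≈ 8.52 d.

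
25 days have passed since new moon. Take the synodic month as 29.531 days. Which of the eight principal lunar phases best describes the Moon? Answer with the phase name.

θ ≈ 360° × 25/29.531 = 305°, which falls in the waning crescent sector.

waning crescent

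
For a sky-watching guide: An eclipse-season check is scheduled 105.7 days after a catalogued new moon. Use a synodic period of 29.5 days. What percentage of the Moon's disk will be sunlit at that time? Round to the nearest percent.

105.7 d spans 3 complete synodic months (3 × 29.5 = 88.50 d) plus 17.20 d.
The Moon has covered 17.20/29.5 of its cycle, so θ ≈ 360° × 17.20/29.5 = 209.9°.
Illuminated fraction = (1 − cos 209.9°)/2 = (1 − (-0.867))/2 ≈ 0.933, so 93%.

93%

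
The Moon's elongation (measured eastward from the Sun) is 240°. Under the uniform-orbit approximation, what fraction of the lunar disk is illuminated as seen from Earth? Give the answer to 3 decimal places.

Half-versine of 240°: (1 − (-0.500))/2 = 0.750.

0.750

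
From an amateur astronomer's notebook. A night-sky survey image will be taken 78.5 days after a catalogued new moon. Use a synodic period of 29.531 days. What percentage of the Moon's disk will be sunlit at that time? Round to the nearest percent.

78.5 d spans 2 complete synodic months (2 × 29.531 = 59.06 d) plus 19.44 d.
Phase angle: θ = 360°·(19.44 d)/(29.531 d) = 237.0°.
Illuminated fraction = (1 − cos 237.0°)/2 = (1 − (-0.545))/2 ≈ 0.773, so 77%.

77%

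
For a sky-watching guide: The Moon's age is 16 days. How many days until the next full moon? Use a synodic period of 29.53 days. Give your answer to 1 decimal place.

28.3 days

Full moon is 0.5 of the way through the cycle: age 0.5 × 29.53 = 14.765 d.
This lunation's full moon (14.765 d) has passed, so add one period: 44.295 − 16 = 28.295 days.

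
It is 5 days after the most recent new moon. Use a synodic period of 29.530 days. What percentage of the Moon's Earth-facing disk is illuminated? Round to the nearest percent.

Phase angle: θ = 360°·(5 d)/(29.530 d) = 61.0°.
cos 61.0° = 0.485, so f = (1 − 0.485)/2 = 0.257, so 26%.

26%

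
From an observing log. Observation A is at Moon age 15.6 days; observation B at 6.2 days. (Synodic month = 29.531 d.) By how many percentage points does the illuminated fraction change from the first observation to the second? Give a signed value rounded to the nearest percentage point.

-62 percentage points

First observation: θ = 360°·15.6/29.531 = 190.2°, so f = 0.992.
Second observation: θ = 75.6°, f = 0.375.
Δf = 0.375 − 0.992 = -0.617, i.e. -62 pp.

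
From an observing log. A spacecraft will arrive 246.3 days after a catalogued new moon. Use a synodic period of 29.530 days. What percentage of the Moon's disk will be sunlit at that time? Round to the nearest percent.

77%

Reduce mod P: 246.3 − 8×29.530 = 10.06 d into the current lunation.
Elongation θ = 360° × 10.06/29.530 ≈ 122.6°.
With cos θ = (-0.539), the lit fraction is (1 − (-0.539))/2 ≈ 0.770, so 77%.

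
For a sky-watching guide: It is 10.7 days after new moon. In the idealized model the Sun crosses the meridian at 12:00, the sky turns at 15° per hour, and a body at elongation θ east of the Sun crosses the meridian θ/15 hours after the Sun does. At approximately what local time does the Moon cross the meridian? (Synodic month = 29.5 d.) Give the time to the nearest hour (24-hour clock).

21:00

The Moon has covered 10.7/29.5 of its cycle, so θ ≈ 360° × 10.7/29.5 = 130.6°.
At 15° of sky rotation per hour, 130.6° corresponds to a 8.71 h lag.
12:00 + 8.71 h ≈ 20:42 → 21:00 to the nearest hour.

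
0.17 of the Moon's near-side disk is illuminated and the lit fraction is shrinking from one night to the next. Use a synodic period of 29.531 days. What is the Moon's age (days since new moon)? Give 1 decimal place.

25.5 days

cos θ = 1 − 2f = 0.660, giving a principal value of 48.7°.
Since the Moon is past full (waning), take the reflex angle: θ = 360° − 48.7° = 311.3°.
At 360°/29.531 d per day, 311.3° corresponds to 25.54 days.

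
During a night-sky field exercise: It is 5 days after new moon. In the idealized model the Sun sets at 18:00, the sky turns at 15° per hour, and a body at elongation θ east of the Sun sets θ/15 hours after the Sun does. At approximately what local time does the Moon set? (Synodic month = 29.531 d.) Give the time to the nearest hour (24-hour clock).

22:00

The Moon has covered 5/29.531 of its cycle, so θ ≈ 360° × 5/29.531 = 61.0°.
At 15° of sky rotation per hour, 61.0° corresponds to a 4.06 h lag.
18:00 + 4.06 h ≈ 22:04 → 22:00 to the nearest hour.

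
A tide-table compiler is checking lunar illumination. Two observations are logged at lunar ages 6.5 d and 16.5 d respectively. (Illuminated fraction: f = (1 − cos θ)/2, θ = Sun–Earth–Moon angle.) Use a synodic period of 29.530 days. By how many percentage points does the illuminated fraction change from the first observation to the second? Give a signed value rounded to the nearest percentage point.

First observation: θ = 360°·6.5/29.530 = 79.2°, so f = 0.407.
Second observation: θ = 201.2°, f = 0.966.
Δf = 0.966 − 0.407 = +0.560, i.e. +56 pp.

+56 percentage points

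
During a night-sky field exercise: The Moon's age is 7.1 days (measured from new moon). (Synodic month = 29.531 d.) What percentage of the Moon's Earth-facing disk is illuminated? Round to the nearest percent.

Phase angle: θ = 360°·(7.1 d)/(29.531 d) = 86.6°.
cos 86.6° = 0.060, so f = (1 − 0.060)/2 = 0.470, so 47%.

47%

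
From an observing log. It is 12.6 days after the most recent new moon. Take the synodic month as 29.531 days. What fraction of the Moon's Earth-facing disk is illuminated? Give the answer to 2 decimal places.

Elongation θ = 360° × 12.6/29.531 ≈ 153.6°.
Illuminated fraction = (1 − cos 153.6°)/2 = (1 − (-0.896))/2 ≈ 0.948.

0.95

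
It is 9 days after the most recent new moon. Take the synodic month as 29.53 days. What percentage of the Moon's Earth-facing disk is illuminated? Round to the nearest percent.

67%

Elongation θ = 360° × 9/29.53 ≈ 109.7°.
With cos θ = (-0.337), the lit fraction is (1 − (-0.337))/2 ≈ 0.669, so 67%.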